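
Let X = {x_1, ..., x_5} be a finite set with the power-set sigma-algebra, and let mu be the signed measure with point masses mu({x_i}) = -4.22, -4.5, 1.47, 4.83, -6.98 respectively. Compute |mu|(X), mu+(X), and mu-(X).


Step 1: Every measurable set is a union of atoms (the cells / points), so a Hahn decomposition is
  obtained by grouping atoms by sign: P = union of atoms with mu > 0, N = union of the remaining atoms.
  Atoms in P (indices): 3, 4;  atoms in N (indices): 1, 2, 5
  Positive values: 1.47, 4.83
  Negative values: -4.22, -4.5, -6.98
Step 2: mu+(X) = mu(P) = sum of positive atom values = 6.3
Step 3: mu-(X) = -mu(N) = sum of |negative atom values| = 15.7
Step 4: |mu|(X) = mu+(X) + mu-(X) = 6.3 + 15.7 = 22


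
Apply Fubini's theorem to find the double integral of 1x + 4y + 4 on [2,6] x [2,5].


By Fubini, integrate in x first, then y.
Step 1: Fix y, integrate over x in [2,6]:
  integral(1x + 4y + 4, x=2..6)
  = 1*(6^2 - 2^2)/2 + (4y + 4)*(6 - 2)
  = 16 + (4y + 4)*4
  = 16 + 16y + 16
  = 32 + 16y
Step 2: Integrate over y in [2,5]:
  integral(32 + 16y, y=2..5)
  = 32*3 + 16*(5^2 - 2^2)/2
  = 96 + 168
  = 264


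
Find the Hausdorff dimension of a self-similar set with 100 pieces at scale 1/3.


For a self-similar set with N copies scaled by 1/r:
dim_H = log(N)/log(r) = log(100)/log(3)
= 4.60517/1.098612
= 4.191807


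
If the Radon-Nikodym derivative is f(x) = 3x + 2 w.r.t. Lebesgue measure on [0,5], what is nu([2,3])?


nu(A) = integral_A (dnu/dmu) dmu = integral_2^3 (3x + 2) dx
Step 1: Antiderivative F(x) = (3/2)x^2 + 2x
Step 2: F(3) = (3/2)*3^2 + 2*3 = 13.5 + 6 = 19.5
Step 3: F(2) = (3/2)*2^2 + 2*2 = 6 + 4 = 10
Step 4: nu([2,3]) = F(3) - F(2) = 19.5 - 10 = 9.5


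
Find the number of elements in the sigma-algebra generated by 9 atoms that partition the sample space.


Each element of the sigma-algebra is a union of some subset of the 9 atoms.
The number of such subsets is 2^9 = 512.


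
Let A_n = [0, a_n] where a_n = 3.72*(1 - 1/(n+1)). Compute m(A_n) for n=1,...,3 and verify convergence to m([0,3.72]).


By continuity of measure from below: if A_n increases to A, then m(A_n) -> m(A).
Here A = [0, 3.72], so m(A) = 3.72
Step 1: a_1 = 3.72*(1 - 1/2) = 1.86, m(A_1) = 1.86
Step 2: a_2 = 3.72*(1 - 1/3) = 2.48, m(A_2) = 2.48
Step 3: a_3 = 3.72*(1 - 1/4) = 2.79, m(A_3) = 2.79
Limit: m(A_n) -> m([0,3.72]) = 3.72


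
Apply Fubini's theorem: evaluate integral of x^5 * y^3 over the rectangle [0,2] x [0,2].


By Fubini's theorem, the double integral factors as a product of single integrals:
Step 1: integral_0^2 x^5 dx = [x^6/6] from 0 to 2
     = 2^6/6 = 10.666667
Step 2: integral_0^2 y^3 dy = [y^4/4] from 0 to 2
     = 2^4/4 = 4
Step 3: Double integral = 10.666667 * 4 = 42.666667


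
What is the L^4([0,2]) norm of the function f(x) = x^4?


Step 1: ||f||_4 = (integral_0^2 |x^4|^4 dx)^(1/4)
     = (integral_0^2 x^16 dx)^(1/4)
Step 2: integral_0^2 x^16 dx = [x^17/(17)] from 0 to 2 = 2^17/17
     = 131072/17 = 7710.117647
Step 3: ||f||_4 = (7710.117647)^(1/4) = 9.370554


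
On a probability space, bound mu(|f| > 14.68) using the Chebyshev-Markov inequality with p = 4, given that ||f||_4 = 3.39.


Chebyshev/Markov inequality: mu(|f| > eps) <= (||f||_p / eps)^p
Step 1: ||f||_4 / eps = 3.39 / 14.68 = 0.230926
Step 2: Raise to power p = 4:
  (0.230926)^4 = 0.002844
Step 3: Therefore mu(|f| > 14.68) <= 0.002844


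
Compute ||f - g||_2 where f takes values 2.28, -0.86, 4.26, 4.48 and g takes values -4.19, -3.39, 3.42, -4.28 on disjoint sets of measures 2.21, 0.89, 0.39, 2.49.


Step 1: Compute differences f_i - g_i:
  2.28 - -4.19 = 6.47
  -0.86 - -3.39 = 2.53
  4.26 - 3.42 = 0.84
  4.48 - -4.28 = 8.76
Step 2: Compute |diff|^2 * measure for each set:
  |6.47|^2 * 2.21 = 41.8609 * 2.21 = 92.512589
  |2.53|^2 * 0.89 = 6.4009 * 0.89 = 5.696801
  |0.84|^2 * 0.39 = 0.7056 * 0.39 = 0.275184
  |8.76|^2 * 2.49 = 76.7376 * 2.49 = 191.076624
Step 3: Sum = 289.561198
Step 4: ||f-g||_2 = (289.561198)^(1/2) = 17.016498


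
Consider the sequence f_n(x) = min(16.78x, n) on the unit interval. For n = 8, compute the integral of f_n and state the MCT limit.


f(x) = 16.78x on [0,1]; f_n(x) = min(16.78x, n). At n = 8:
Step 1: f(x) reaches 8 at x = 8/16.78 = 0.476758
Step 2: integral(f_8) = integral(16.78x, 0, 0.476758) + integral(8, 0.476758, 1)
       = 16.78*0.476758^2/2 + 8*(1 - 0.476758)
       = 1.907032 + 4.185936
       = 6.092968
Step 3: As n -> infinity, f_n increases to f, so by MCT integral(f_n) -> integral(f) = 16.78/2 = 8.39.
Convergence: integral(f_8) = 6.092968 -> 8.39 as n -> infinity


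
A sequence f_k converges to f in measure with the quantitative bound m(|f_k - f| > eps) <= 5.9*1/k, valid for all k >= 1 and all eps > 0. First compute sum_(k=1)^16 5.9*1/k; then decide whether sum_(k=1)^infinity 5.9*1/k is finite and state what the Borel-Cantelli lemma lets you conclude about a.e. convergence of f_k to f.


Step 1: List the terms 5.9*1/k for k = 1 to 16:
  k=1: 5.9
  k=2: 2.95
  k=3: 1.966667
  k=4: 1.475
  k=5: 1.18
  k=6: 0.983333
  k=7: 0.842857
  k=8: 0.7375
  k=9: 0.655556
  k=10: 0.59
  k=11: 0.536364
  k=12: 0.491667
  k=13: 0.453846
  k=14: 0.421429
  k=15: 0.393333
  k=16: 0.36875
Step 2: Partial sum = 5.9 + 2.95 + 1.966667 + 1.475 + 1.18 + 0.983333 + 0.842857 + 0.7375 + 0.655556 + 0.59 + 0.536364 + 0.491667 + 0.453846 + 0.421429 + 0.393333 + 0.36875
     = 19.946301
Step 3: The full series sum_(k>=1) 5.9*1/k diverges (harmonic series, p = 1; a nonzero constant multiple of a divergent series diverges).
Step 4: The (first) Borel-Cantelli lemma requires a summable sequence of measures, so it does not apply here;
        from this bound alone no conclusion about a.e. convergence can be drawn (convergence in measure still
        gives an a.e.-convergent subsequence, but not a.e. convergence of the whole sequence).
Conclusion: series diverges; Borel-Cantelli is inconclusive about a.e. convergence of f_k.


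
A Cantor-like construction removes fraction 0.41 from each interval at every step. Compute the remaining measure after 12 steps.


Step 1: At each step, fraction remaining = 1 - 0.41 = 0.59
Step 2: After 12 steps, measure = (0.59)^12
Result = 0.001779


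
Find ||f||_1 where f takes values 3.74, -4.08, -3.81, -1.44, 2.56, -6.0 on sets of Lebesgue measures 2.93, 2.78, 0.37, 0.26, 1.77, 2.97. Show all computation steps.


Step 1: Compute |f_i|^1 for each value:
  |3.74|^1 = 3.74
  |-4.08|^1 = 4.08
  |-3.81|^1 = 3.81
  |-1.44|^1 = 1.44
  |2.56|^1 = 2.56
  |-6.0|^1 = 6
Step 2: Multiply by measures and sum:
  3.74 * 2.93 = 10.9582
  4.08 * 2.78 = 11.3424
  3.81 * 0.37 = 1.4097
  1.44 * 0.26 = 0.3744
  2.56 * 1.77 = 4.5312
  6 * 2.97 = 17.82
Sum = 10.9582 + 11.3424 + 1.4097 + 0.3744 + 4.5312 + 17.82 = 46.4359
Step 3: Take the p-th root:
||f||_1 = (46.4359)^(1/1) = 46.4359


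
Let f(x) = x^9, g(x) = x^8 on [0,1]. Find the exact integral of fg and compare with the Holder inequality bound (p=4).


Step 1: Exact integral of f*g = integral(x^17, 0, 1) = 1/18
     = 0.055556
Step 2: Holder bound with p=4, q=1.333333:
  ||f||_p = (integral x^36 dx)^(1/4) = (1/37)^(1/4) = 0.405461
  ||g||_q = (integral x^10.666667 dx)^(1/1.333333) = (1/11.666667)^(1/1.333333) = 0.158413
Step 3: Holder bound = ||f||_p * ||g||_q = 0.405461 * 0.158413 = 0.06423
Verification: 0.055556 <= 0.06423 (Holder holds)


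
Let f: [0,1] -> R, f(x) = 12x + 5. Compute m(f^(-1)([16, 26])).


f^(-1)([16, 26]) = {x : 16 <= 12x + 5 <= 26}
Solving: (16 - 5)/12 <= x <= (26 - 5)/12
= [0.916667, 1.75]
Intersecting with [0,1]: [0.916667, 1]
Measure = 1 - 0.916667 = 0.083333


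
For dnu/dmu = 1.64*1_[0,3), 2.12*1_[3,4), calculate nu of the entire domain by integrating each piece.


Integrate each piece of the Radon-Nikodym derivative:
Step 1: integral_0^3 1.64 dx = 1.64*(3-0) = 1.64*3 = 4.92
Step 2: integral_3^4 2.12 dx = 2.12*(4-3) = 2.12*1 = 2.12
Total: 4.92 + 2.12 = 7.04


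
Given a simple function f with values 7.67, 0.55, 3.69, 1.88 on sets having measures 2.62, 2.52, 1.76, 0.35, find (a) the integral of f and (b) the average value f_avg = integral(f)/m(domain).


Step 1: Integral = sum(value_i * measure_i)
= 7.67*2.62 + 0.55*2.52 + 3.69*1.76 + 1.88*0.35
= 20.0954 + 1.386 + 6.4944 + 0.658
= 28.6338
Step 2: Total measure of domain = 2.62 + 2.52 + 1.76 + 0.35 = 7.25
Step 3: Average value = 28.6338 / 7.25 = 3.94949


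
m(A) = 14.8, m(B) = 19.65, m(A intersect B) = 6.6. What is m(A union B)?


By inclusion-exclusion: m(A u B) = m(A) + m(B) - m(A n B)
= 14.8 + 19.65 - 6.6
= 27.85


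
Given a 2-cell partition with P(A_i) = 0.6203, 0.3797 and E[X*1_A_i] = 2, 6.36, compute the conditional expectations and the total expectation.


For each cell A_i: E[X|A_i] = E[X*1_A_i] / P(A_i)
Step 1: E[X|A_1] = 2 / 0.6203 = 3.224246
Step 2: E[X|A_2] = 6.36 / 0.3797 = 16.750066
Verification: E[X] = sum E[X*1_A_i] = 2 + 6.36 = 8.36


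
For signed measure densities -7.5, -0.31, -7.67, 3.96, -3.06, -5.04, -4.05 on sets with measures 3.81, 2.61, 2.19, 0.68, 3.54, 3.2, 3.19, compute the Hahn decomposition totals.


Step 1: Compute signed measure on each set:
  Set 1: -7.5 * 3.81 = -28.575
  Set 2: -0.31 * 2.61 = -0.8091
  Set 3: -7.67 * 2.19 = -16.7973
  Set 4: 3.96 * 0.68 = 2.6928
  Set 5: -3.06 * 3.54 = -10.8324
  Set 6: -5.04 * 3.2 = -16.128
  Set 7: -4.05 * 3.19 = -12.9195
Step 2: Total signed measure = (-28.575) + (-0.8091) + (-16.7973) + (2.6928) + (-10.8324) + (-16.128) + (-12.9195)
     = -83.3685
Step 3: Positive part mu+(X) = sum of positive contributions = 2.6928
Step 4: Negative part mu-(X) = |sum of negative contributions| = 86.0613


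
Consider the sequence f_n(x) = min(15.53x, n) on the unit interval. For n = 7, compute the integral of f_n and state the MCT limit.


f(x) = 15.53x on [0,1]; f_n(x) = min(15.53x, n). At n = 7:
Step 1: f(x) reaches 7 at x = 7/15.53 = 0.450741
Step 2: integral(f_7) = integral(15.53x, 0, 0.450741) + integral(7, 0.450741, 1)
       = 15.53*0.450741^2/2 + 7*(1 - 0.450741)
       = 1.577592 + 3.844816
       = 5.422408
Step 3: As n -> infinity, f_n increases to f, so by MCT integral(f_n) -> integral(f) = 15.53/2 = 7.765.
Convergence: integral(f_7) = 5.422408 -> 7.765 as n -> infinity


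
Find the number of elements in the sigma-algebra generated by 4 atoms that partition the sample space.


Each element of the sigma-algebra is a union of some subset of the 4 atoms.
The number of such subsets is 2^4 = 16.


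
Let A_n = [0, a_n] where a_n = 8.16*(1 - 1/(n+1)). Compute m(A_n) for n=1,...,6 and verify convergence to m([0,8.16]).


By continuity of measure from below: if A_n increases to A, then m(A_n) -> m(A).
Here A = [0, 8.16], so m(A) = 8.16
Step 1: a_1 = 8.16*(1 - 1/2) = 4.08, m(A_1) = 4.08
Step 2: a_2 = 8.16*(1 - 1/3) = 5.44, m(A_2) = 5.44
Step 3: a_3 = 8.16*(1 - 1/4) = 6.12, m(A_3) = 6.12
Step 4: a_4 = 8.16*(1 - 1/5) = 6.528, m(A_4) = 6.528
Step 5: a_5 = 8.16*(1 - 1/6) = 6.8, m(A_5) = 6.8
Step 6: a_6 = 8.16*(1 - 1/7) = 6.9943, m(A_6) = 6.9943
Limit: m(A_n) -> m([0,8.16]) = 8.16


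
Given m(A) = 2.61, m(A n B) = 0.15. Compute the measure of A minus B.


m(A \ B) = m(A) - m(A n B)
= 2.61 - 0.15
= 2.46


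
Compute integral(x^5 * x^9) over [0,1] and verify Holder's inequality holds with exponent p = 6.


Step 1: Exact integral of f*g = integral(x^14, 0, 1) = 1/15
     = 0.066667
Step 2: Holder bound with p=6, q=1.2:
  ||f||_p = (integral x^30 dx)^(1/6) = (1/31)^(1/6) = 0.564209
  ||g||_q = (integral x^10.8 dx)^(1/1.2) = (1/11.8)^(1/1.2) = 0.127869
Step 3: Holder bound = ||f||_p * ||g||_q = 0.564209 * 0.127869 = 0.072145
Verification: 0.066667 <= 0.072145 (Holder holds)


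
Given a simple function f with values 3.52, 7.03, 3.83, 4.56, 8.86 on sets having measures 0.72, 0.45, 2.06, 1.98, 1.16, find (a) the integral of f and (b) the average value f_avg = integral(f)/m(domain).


Step 1: Integral = sum(value_i * measure_i)
= 3.52*0.72 + 7.03*0.45 + 3.83*2.06 + 4.56*1.98 + 8.86*1.16
= 2.5344 + 3.1635 + 7.8898 + 9.0288 + 10.2776
= 32.8941
Step 2: Total measure of domain = 0.72 + 0.45 + 2.06 + 1.98 + 1.16 = 6.37
Step 3: Average value = 32.8941 / 6.37 = 5.163909


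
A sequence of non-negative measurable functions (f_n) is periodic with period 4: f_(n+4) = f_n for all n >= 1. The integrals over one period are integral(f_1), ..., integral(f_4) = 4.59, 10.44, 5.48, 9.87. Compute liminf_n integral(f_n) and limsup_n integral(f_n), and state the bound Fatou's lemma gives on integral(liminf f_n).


The sequence (integral(f_n)) is periodic with period 4, repeating the values 4.59, 10.44, 5.48, 9.87 indefinitely.
Step 1: For a periodic sequence, every tail (a_m, a_(m+1), ...) contains all 4 period values infinitely often.
Step 2: Hence inf of every tail = min of the period values = min(4.59, 10.44, 5.48, 9.87) = 4.59.
        liminf_n integral(f_n) = sup over m of (inf of tail from m) = 4.59.
Step 3: Similarly sup of every tail = max of the period values = 10.44.
        limsup_n integral(f_n) = 10.44.
Step 4: Fatou's lemma: integral(liminf_n f_n) <= liminf_n integral(f_n) = 4.59.
        So the integral of the pointwise liminf is at most 4.59.


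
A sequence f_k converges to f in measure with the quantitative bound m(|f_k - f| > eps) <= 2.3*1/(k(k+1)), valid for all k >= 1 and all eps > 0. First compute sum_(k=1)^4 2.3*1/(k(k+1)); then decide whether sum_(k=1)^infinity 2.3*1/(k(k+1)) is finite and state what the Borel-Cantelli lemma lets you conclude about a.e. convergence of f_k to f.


Step 1: List the terms 2.3*1/(k(k+1)) for k = 1 to 4:
  k=1: 1.15
  k=2: 0.383333
  k=3: 0.191667
  k=4: 0.115
Step 2: Partial sum = 1.15 + 0.383333 + 0.191667 + 0.115
     = 1.84
Step 3: The full series sum_(k>=1) 2.3*1/(k(k+1)) converges (telescoping series sum 1/(k(k+1)) = 1; a constant multiple of a convergent series converges).
Step 4: Fix eps > 0. Since sum_k m(|f_k - f| > eps) < infinity, the Borel-Cantelli lemma gives
        m(limsup_k {|f_k - f| > eps}) = 0, i.e. for a.e. x, |f_k(x) - f(x)| <= eps for all large k.
        Applying this with eps = 1/j for j = 1, 2, ... and intersecting the countably many full-measure sets,
        for a.e. x we get limsup_k |f_k(x) - f(x)| <= 1/j for every j, hence f_k -> f almost everywhere.
Conclusion: series converges; Borel-Cantelli yields f_k -> f a.e.


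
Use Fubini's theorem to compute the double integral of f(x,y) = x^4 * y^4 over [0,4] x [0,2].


By Fubini's theorem, the double integral factors as a product of single integrals:
Step 1: integral_0^4 x^4 dx = [x^5/5] from 0 to 4
     = 4^5/5 = 204.8
Step 2: integral_0^2 y^4 dy = [y^5/5] from 0 to 2
     = 2^5/5 = 6.4
Step 3: Double integral = 204.8 * 6.4 = 1310.72


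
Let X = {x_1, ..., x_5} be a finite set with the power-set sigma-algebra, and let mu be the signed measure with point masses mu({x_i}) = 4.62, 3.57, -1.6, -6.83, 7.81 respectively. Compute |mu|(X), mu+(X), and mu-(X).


Step 1: Every measurable set is a union of atoms (the cells / points), so a Hahn decomposition is
  obtained by grouping atoms by sign: P = union of atoms with mu > 0, N = union of the remaining atoms.
  Atoms in P (indices): 1, 2, 5;  atoms in N (indices): 3, 4
  Positive values: 4.62, 3.57, 7.81
  Negative values: -1.6, -6.83
Step 2: mu+(X) = mu(P) = sum of positive atom values = 16
Step 3: mu-(X) = -mu(N) = sum of |negative atom values| = 8.43
Step 4: |mu|(X) = mu+(X) + mu-(X) = 16 + 8.43 = 24.43


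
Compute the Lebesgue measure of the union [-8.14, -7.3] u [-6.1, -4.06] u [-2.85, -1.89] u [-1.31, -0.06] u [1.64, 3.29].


For pairwise disjoint intervals, m(union) = sum of lengths.
= (-7.3 - -8.14) + (-4.06 - -6.1) + (-1.89 - -2.85) + (-0.06 - -1.31) + (3.29 - 1.64)
= 0.84 + 2.04 + 0.96 + 1.25 + 1.65
= 6.74


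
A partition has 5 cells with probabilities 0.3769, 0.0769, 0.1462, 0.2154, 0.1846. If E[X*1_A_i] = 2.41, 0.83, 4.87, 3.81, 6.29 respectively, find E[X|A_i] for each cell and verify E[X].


For each cell A_i: E[X|A_i] = E[X*1_A_i] / P(A_i)
Step 1: E[X|A_1] = 2.41 / 0.3769 = 6.394269
Step 2: E[X|A_2] = 0.83 / 0.0769 = 10.793238
Step 3: E[X|A_3] = 4.87 / 0.1462 = 33.310534
Step 4: E[X|A_4] = 3.81 / 0.2154 = 17.688022
Step 5: E[X|A_5] = 6.29 / 0.1846 = 34.073673
Verification: E[X] = sum E[X*1_A_i] = 2.41 + 0.83 + 4.87 + 3.81 + 6.29 = 18.21


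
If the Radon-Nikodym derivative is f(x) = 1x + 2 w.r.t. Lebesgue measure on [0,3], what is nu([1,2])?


nu(A) = integral_A (dnu/dmu) dmu = integral_1^2 (1x + 2) dx
Step 1: Antiderivative F(x) = (1/2)x^2 + 2x
Step 2: F(2) = (1/2)*2^2 + 2*2 = 2 + 4 = 6
Step 3: F(1) = (1/2)*1^2 + 2*1 = 0.5 + 2 = 2.5
Step 4: nu([1,2]) = F(2) - F(1) = 6 - 2.5 = 3.5


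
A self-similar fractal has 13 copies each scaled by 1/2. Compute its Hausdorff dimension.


For a self-similar set with N copies scaled by 1/r:
dim_H = log(N)/log(r) = log(13)/log(2)
= 2.564949/0.693147
= 3.70044


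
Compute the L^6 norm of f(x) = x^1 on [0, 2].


Step 1: ||f||_6 = (integral_0^2 |x^1|^6 dx)^(1/6)
     = (integral_0^2 x^6 dx)^(1/6)
Step 2: integral_0^2 x^6 dx = [x^7/(7)] from 0 to 2 = 2^7/7
     = 128/7 = 18.285714
Step 3: ||f||_6 = (18.285714)^(1/6) = 1.623125


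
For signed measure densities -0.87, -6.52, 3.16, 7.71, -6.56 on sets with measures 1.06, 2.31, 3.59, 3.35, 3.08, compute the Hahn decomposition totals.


Step 1: Compute signed measure on each set:
  Set 1: -0.87 * 1.06 = -0.9222
  Set 2: -6.52 * 2.31 = -15.0612
  Set 3: 3.16 * 3.59 = 11.3444
  Set 4: 7.71 * 3.35 = 25.8285
  Set 5: -6.56 * 3.08 = -20.2048
Step 2: Total signed measure = (-0.9222) + (-15.0612) + (11.3444) + (25.8285) + (-20.2048)
     = 0.9847
Step 3: Positive part mu+(X) = sum of positive contributions = 37.1729
Step 4: Negative part mu-(X) = |sum of negative contributions| = 36.1882


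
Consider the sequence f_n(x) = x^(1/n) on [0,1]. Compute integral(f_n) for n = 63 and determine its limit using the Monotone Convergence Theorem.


At n = 63: f_63(x) = x^(1/63).
Step 1: integral(x^(1/63), 0, 1) = [x^(1/63+1) / (1/63+1)] from 0 to 1
     = 1 / (1/63 + 1) = 1 / ((63+1)/63) = 63/(63+1)
     = 63/64 = 0.984375
Step 2: As n -> infinity, f_n(x) = x^(1/n) -> 1 for x in (0,1], and f_n is increasing in n.
By MCT, lim_n integral(f_n) = integral(lim_n f_n) = integral(1, 0, 1) = 1.
Step 3: Verify convergence: 63/64 = 0.984375 -> 1


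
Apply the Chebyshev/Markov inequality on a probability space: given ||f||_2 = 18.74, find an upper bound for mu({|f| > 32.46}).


Chebyshev/Markov inequality: mu(|f| > eps) <= (||f||_p / eps)^p
Step 1: ||f||_2 / eps = 18.74 / 32.46 = 0.577326
Step 2: Raise to power p = 2:
  (0.577326)^2 = 0.333305
Step 3: Therefore mu(|f| > 32.46) <= 0.333305


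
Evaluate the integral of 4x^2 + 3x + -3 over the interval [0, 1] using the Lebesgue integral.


The Lebesgue integral of a Riemann-integrable function agrees with the Riemann integral.
Antiderivative F(x) = (4/3)x^3 + (3/2)x^2 + -3x
F(1) = (4/3)*1^3 + (3/2)*1^2 + -3*1
     = (4/3)*1 + (3/2)*1 + -3*1
     = 1.333333 + 1.5 + -3
     = -0.166667
F(0) = 0.0
Integral = F(1) - F(0) = -0.166667 - 0.0 = -0.166667


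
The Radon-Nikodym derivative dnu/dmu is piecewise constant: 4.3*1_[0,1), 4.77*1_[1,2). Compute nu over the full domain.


Integrate each piece of the Radon-Nikodym derivative:
Step 1: integral_0^1 4.3 dx = 4.3*(1-0) = 4.3*1 = 4.3
Step 2: integral_1^2 4.77 dx = 4.77*(2-1) = 4.77*1 = 4.77
Total: 4.3 + 4.77 = 9.07


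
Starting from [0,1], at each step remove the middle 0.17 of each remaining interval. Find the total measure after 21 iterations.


Step 1: At each step, fraction remaining = 1 - 0.17 = 0.83
Step 2: After 21 steps, measure = (0.83)^21
Result = 0.019982


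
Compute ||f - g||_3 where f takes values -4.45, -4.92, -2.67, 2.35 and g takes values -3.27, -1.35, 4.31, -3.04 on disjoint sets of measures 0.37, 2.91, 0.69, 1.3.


Step 1: Compute differences f_i - g_i:
  -4.45 - -3.27 = -1.18
  -4.92 - -1.35 = -3.57
  -2.67 - 4.31 = -6.98
  2.35 - -3.04 = 5.39
Step 2: Compute |diff|^3 * measure for each set:
  |-1.18|^3 * 0.37 = 1.643032 * 0.37 = 0.607922
  |-3.57|^3 * 2.91 = 45.499293 * 2.91 = 132.402943
  |-6.98|^3 * 0.69 = 340.068392 * 0.69 = 234.64719
  |5.39|^3 * 1.3 = 156.590819 * 1.3 = 203.568065
Step 3: Sum = 571.22612
Step 4: ||f-g||_3 = (571.22612)^(1/3) = 8.297285


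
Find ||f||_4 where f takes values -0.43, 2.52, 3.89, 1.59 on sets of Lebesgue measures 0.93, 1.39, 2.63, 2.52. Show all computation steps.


Step 1: Compute |f_i|^4 for each value:
  |-0.43|^4 = 0.034188
  |2.52|^4 = 40.32758
  |3.89|^4 = 228.98045
  |1.59|^4 = 6.39129
Step 2: Multiply by measures and sum:
  0.034188 * 0.93 = 0.031795
  40.32758 * 1.39 = 56.055336
  228.98045 * 2.63 = 602.218585
  6.39129 * 2.52 = 16.10605
Sum = 0.031795 + 56.055336 + 602.218585 + 16.10605 = 674.411766
Step 3: Take the p-th root:
||f||_4 = (674.411766)^(1/4) = 5.096022


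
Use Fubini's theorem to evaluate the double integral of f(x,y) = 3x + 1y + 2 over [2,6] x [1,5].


By Fubini, integrate in x first, then y.
Step 1: Fix y, integrate over x in [2,6]:
  integral(3x + 1y + 2, x=2..6)
  = 3*(6^2 - 2^2)/2 + (1y + 2)*(6 - 2)
  = 48 + (1y + 2)*4
  = 48 + 4y + 8
  = 56 + 4y
Step 2: Integrate over y in [1,5]:
  integral(56 + 4y, y=1..5)
  = 56*4 + 4*(5^2 - 1^2)/2
  = 224 + 48
  = 272


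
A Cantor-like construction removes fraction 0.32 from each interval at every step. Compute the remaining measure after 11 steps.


Step 1: At each step, fraction remaining = 1 - 0.32 = 0.68
Step 2: After 11 steps, measure = (0.68)^11
Result = 0.014375


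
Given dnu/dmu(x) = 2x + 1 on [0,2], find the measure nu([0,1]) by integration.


nu(A) = integral_A (dnu/dmu) dmu = integral_0^1 (2x + 1) dx
Step 1: Antiderivative F(x) = (2/2)x^2 + 1x
Step 2: F(1) = (2/2)*1^2 + 1*1 = 1 + 1 = 2
Step 3: F(0) = (2/2)*0^2 + 1*0 = 0.0 + 0 = 0.0
Step 4: nu([0,1]) = F(1) - F(0) = 2 - 0.0 = 2


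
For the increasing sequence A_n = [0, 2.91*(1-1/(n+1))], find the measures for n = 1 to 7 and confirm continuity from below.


By continuity of measure from below: if A_n increases to A, then m(A_n) -> m(A).
Here A = [0, 2.91], so m(A) = 2.91
Step 1: a_1 = 2.91*(1 - 1/2) = 1.455, m(A_1) = 1.455
Step 2: a_2 = 2.91*(1 - 1/3) = 1.94, m(A_2) = 1.94
Step 3: a_3 = 2.91*(1 - 1/4) = 2.1825, m(A_3) = 2.1825
Step 4: a_4 = 2.91*(1 - 1/5) = 2.328, m(A_4) = 2.328
Step 5: a_5 = 2.91*(1 - 1/6) = 2.425, m(A_5) = 2.425
Step 6: a_6 = 2.91*(1 - 1/7) = 2.4943, m(A_6) = 2.4943
Step 7: a_7 = 2.91*(1 - 1/8) = 2.5463, m(A_7) = 2.5463
Limit: m(A_n) -> m([0,2.91]) = 2.91


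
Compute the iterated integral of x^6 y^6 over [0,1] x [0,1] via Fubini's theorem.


By Fubini's theorem, the double integral factors as a product of single integrals:
Step 1: integral_0^1 x^6 dx = [x^7/7] from 0 to 1
     = 1^7/7 = 0.142857
Step 2: integral_0^1 y^6 dy = [y^7/7] from 0 to 1
     = 1^7/7 = 0.142857
Step 3: Double integral = 0.142857 * 0.142857 = 0.020408


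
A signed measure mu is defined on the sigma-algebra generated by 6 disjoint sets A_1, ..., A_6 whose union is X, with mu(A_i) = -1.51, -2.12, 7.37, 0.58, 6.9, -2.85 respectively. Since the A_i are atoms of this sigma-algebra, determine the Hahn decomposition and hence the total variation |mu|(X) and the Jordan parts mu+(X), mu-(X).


Step 1: Every measurable set is a union of atoms (the cells / points), so a Hahn decomposition is
  obtained by grouping atoms by sign: P = union of atoms with mu > 0, N = union of the remaining atoms.
  Atoms in P (indices): 3, 4, 5;  atoms in N (indices): 1, 2, 6
  Positive values: 7.37, 0.58, 6.9
  Negative values: -1.51, -2.12, -2.85
Step 2: mu+(X) = mu(P) = sum of positive atom values = 14.85
Step 3: mu-(X) = -mu(N) = sum of |negative atom values| = 6.48
Step 4: |mu|(X) = mu+(X) + mu-(X) = 14.85 + 6.48 = 21.33


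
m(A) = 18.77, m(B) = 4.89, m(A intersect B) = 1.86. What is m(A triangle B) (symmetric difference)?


m(A Delta B) = m(A) + m(B) - 2*m(A n B)
= 18.77 + 4.89 - 2*1.86
= 18.77 + 4.89 - 3.72
= 19.94


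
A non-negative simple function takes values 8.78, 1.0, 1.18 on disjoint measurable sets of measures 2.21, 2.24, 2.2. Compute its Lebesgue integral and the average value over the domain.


Step 1: Integral = sum(value_i * measure_i)
= 8.78*2.21 + 1.0*2.24 + 1.18*2.2
= 19.4038 + 2.24 + 2.596
= 24.2398
Step 2: Total measure of domain = 2.21 + 2.24 + 2.2 = 6.65
Step 3: Average value = 24.2398 / 6.65 = 3.645083


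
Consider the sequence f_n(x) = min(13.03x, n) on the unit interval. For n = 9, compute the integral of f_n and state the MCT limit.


f(x) = 13.03x on [0,1]; f_n(x) = min(13.03x, n). At n = 9:
Step 1: f(x) reaches 9 at x = 9/13.03 = 0.690714
Step 2: integral(f_9) = integral(13.03x, 0, 0.690714) + integral(9, 0.690714, 1)
       = 13.03*0.690714^2/2 + 9*(1 - 0.690714)
       = 3.108212 + 2.783576
       = 5.891788
Step 3: As n -> infinity, f_n increases to f, so by MCT integral(f_n) -> integral(f) = 13.03/2 = 6.515.
Convergence: integral(f_9) = 5.891788 -> 6.515 as n -> infinity


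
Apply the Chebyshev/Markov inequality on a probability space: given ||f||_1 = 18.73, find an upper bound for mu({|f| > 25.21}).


Chebyshev/Markov inequality: mu(|f| > eps) <= (||f||_p / eps)^p
Step 1: ||f||_1 / eps = 18.73 / 25.21 = 0.742959
Step 2: Raise to power p = 1:
  (0.742959)^1 = 0.742959
Step 3: Therefore mu(|f| > 25.21) <= 0.742959


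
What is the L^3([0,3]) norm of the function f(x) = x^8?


Step 1: ||f||_3 = (integral_0^3 |x^8|^3 dx)^(1/3)
     = (integral_0^3 x^24 dx)^(1/3)
Step 2: integral_0^3 x^24 dx = [x^25/(25)] from 0 to 3 = 3^25/25
     = 847288609443/25 = 3.389154e+10
Step 3: ||f||_3 = (3.389154e+10)^(1/3) = 3236.163484


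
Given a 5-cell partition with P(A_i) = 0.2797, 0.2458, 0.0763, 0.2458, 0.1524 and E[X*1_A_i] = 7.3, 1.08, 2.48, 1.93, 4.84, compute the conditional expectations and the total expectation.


For each cell A_i: E[X|A_i] = E[X*1_A_i] / P(A_i)
Step 1: E[X|A_1] = 7.3 / 0.2797 = 26.099392
Step 2: E[X|A_2] = 1.08 / 0.2458 = 4.393816
Step 3: E[X|A_3] = 2.48 / 0.0763 = 32.503277
Step 4: E[X|A_4] = 1.93 / 0.2458 = 7.851912
Step 5: E[X|A_5] = 4.84 / 0.1524 = 31.75853
Verification: E[X] = sum E[X*1_A_i] = 7.3 + 1.08 + 2.48 + 1.93 + 4.84 = 17.63


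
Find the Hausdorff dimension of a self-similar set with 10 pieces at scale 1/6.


For a self-similar set with N copies scaled by 1/r:
dim_H = log(N)/log(r) = log(10)/log(6)
= 2.302585/1.791759
= 1.285097


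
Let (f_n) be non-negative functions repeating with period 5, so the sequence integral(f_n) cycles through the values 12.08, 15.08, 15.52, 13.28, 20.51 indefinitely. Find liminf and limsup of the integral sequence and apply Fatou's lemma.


The sequence (integral(f_n)) is periodic with period 5, repeating the values 12.08, 15.08, 15.52, 13.28, 20.51 indefinitely.
Step 1: For a periodic sequence, every tail (a_m, a_(m+1), ...) contains all 5 period values infinitely often.
Step 2: Hence inf of every tail = min of the period values = min(12.08, 15.08, 15.52, 13.28, 20.51) = 12.08.
        liminf_n integral(f_n) = sup over m of (inf of tail from m) = 12.08.
Step 3: Similarly sup of every tail = max of the period values = 20.51.
        limsup_n integral(f_n) = 20.51.
Step 4: Fatou's lemma: integral(liminf_n f_n) <= liminf_n integral(f_n) = 12.08.
        So the integral of the pointwise liminf is at most 12.08.


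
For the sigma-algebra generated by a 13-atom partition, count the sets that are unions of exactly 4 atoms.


Each element of F is a union of some subset of the 13 atoms.
Elements that are unions of exactly 4 atoms correspond to 4-element subsets of the 13 atoms.
Count = C(13, 4) = 13! / (4! * 9!) = 715.


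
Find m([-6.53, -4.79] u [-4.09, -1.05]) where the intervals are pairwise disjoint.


For pairwise disjoint intervals, m(union) = sum of lengths.
= (-4.79 - -6.53) + (-1.05 - -4.09)
= 1.74 + 3.04
= 4.78


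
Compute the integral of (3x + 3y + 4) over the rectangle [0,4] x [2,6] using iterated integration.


By Fubini, integrate in x first, then y.
Step 1: Fix y, integrate over x in [0,4]:
  integral(3x + 3y + 4, x=0..4)
  = 3*(4^2 - 0^2)/2 + (3y + 4)*(4 - 0)
  = 24 + (3y + 4)*4
  = 24 + 12y + 16
  = 40 + 12y
Step 2: Integrate over y in [2,6]:
  integral(40 + 12y, y=2..6)
  = 40*4 + 12*(6^2 - 2^2)/2
  = 160 + 192
  = 352


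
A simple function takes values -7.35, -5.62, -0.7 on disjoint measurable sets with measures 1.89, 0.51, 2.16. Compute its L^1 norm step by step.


Step 1: Compute |f_i|^1 for each value:
  |-7.35|^1 = 7.35
  |-5.62|^1 = 5.62
  |-0.7|^1 = 0.7
Step 2: Multiply by measures and sum:
  7.35 * 1.89 = 13.8915
  5.62 * 0.51 = 2.8662
  0.7 * 2.16 = 1.512
Sum = 13.8915 + 2.8662 + 1.512 = 18.2697
Step 3: Take the p-th root:
||f||_1 = (18.2697)^(1/1) = 18.2697


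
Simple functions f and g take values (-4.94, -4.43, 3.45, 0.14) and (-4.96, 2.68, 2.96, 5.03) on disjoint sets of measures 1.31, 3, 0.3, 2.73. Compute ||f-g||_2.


Step 1: Compute differences f_i - g_i:
  -4.94 - -4.96 = 0.02
  -4.43 - 2.68 = -7.11
  3.45 - 2.96 = 0.49
  0.14 - 5.03 = -4.89
Step 2: Compute |diff|^2 * measure for each set:
  |0.02|^2 * 1.31 = 4.000000e-04 * 1.31 = 5.240000e-04
  |-7.11|^2 * 3 = 50.5521 * 3 = 151.6563
  |0.49|^2 * 0.3 = 0.2401 * 0.3 = 0.07203
  |-4.89|^2 * 2.73 = 23.9121 * 2.73 = 65.280033
Step 3: Sum = 217.008887
Step 4: ||f-g||_2 = (217.008887)^(1/2) = 14.731222


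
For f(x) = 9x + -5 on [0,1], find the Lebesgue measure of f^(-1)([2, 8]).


f^(-1)([2, 8]) = {x : 2 <= 9x + -5 <= 8}
Solving: (2 - -5)/9 <= x <= (8 - -5)/9
= [0.777778, 1.444444]
Intersecting with [0,1]: [0.777778, 1]
Measure = 1 - 0.777778 = 0.222222


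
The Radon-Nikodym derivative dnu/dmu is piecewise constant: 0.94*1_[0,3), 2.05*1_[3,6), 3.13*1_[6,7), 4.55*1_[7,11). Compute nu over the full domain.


Integrate each piece of the Radon-Nikodym derivative:
Step 1: integral_0^3 0.94 dx = 0.94*(3-0) = 0.94*3 = 2.82
Step 2: integral_3^6 2.05 dx = 2.05*(6-3) = 2.05*3 = 6.15
Step 3: integral_6^7 3.13 dx = 3.13*(7-6) = 3.13*1 = 3.13
Step 4: integral_7^11 4.55 dx = 4.55*(11-7) = 4.55*4 = 18.2
Total: 2.82 + 6.15 + 3.13 + 18.2 = 30.3


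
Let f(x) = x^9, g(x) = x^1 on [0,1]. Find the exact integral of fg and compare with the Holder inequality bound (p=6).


Step 1: Exact integral of f*g = integral(x^10, 0, 1) = 1/11
     = 0.090909
Step 2: Holder bound with p=6, q=1.2:
  ||f||_p = (integral x^54 dx)^(1/6) = (1/55)^(1/6) = 0.51279
  ||g||_q = (integral x^1.2 dx)^(1/1.2) = (1/2.2)^(1/1.2) = 0.518379
Step 3: Holder bound = ||f||_p * ||g||_q = 0.51279 * 0.518379 = 0.26582
Verification: 0.090909 <= 0.26582 (Holder holds)


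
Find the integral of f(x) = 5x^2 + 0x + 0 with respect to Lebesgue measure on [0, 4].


The Lebesgue integral of a Riemann-integrable function agrees with the Riemann integral.
Antiderivative F(x) = (5/3)x^3 + (0/2)x^2 + 0x
F(4) = (5/3)*4^3 + (0/2)*4^2 + 0*4
     = (5/3)*64 + (0/2)*16 + 0*4
     = 106.666667 + 0.0 + 0
     = 106.666667
F(0) = 0.0
Integral = F(4) - F(0) = 106.666667 - 0.0 = 106.666667


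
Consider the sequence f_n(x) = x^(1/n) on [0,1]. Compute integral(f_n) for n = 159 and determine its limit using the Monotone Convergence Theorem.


At n = 159: f_159(x) = x^(1/159).
Step 1: integral(x^(1/159), 0, 1) = [x^(1/159+1) / (1/159+1)] from 0 to 1
     = 1 / (1/159 + 1) = 1 / ((159+1)/159) = 159/(159+1)
     = 159/160 = 0.99375
Step 2: As n -> infinity, f_n(x) = x^(1/n) -> 1 for x in (0,1], and f_n is increasing in n.
By MCT, lim_n integral(f_n) = integral(lim_n f_n) = integral(1, 0, 1) = 1.
Step 3: Verify convergence: 159/160 = 0.99375 -> 1


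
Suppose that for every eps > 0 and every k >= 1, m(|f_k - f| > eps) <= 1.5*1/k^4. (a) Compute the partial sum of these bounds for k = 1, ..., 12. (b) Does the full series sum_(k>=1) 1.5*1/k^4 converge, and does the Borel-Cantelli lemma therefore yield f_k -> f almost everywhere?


Step 1: List the terms 1.5*1/k^4 for k = 1 to 12:
  k=1: 1.5
  k=2: 0.09375
  k=3: 0.018519
  k=4: 0.005859
  k=5: 0.0024
  k=6: 0.001157
  k=7: 6.247397e-04
  k=8: 3.662109e-04
  k=9: 2.286237e-04
  k=10: 1.500000e-04
  k=11: 1.024520e-04
  k=12: 7.233796e-05
Step 2: Partial sum = 1.5 + 0.09375 + 0.018519 + 0.005859 + 0.0024 + 0.001157 + 6.247397e-04 + 3.662109e-04 + 2.286237e-04 + 1.500000e-04 + 1.024520e-04 + 7.233796e-05
     = 1.62323
Step 3: The full series sum_(k>=1) 1.5*1/k^4 converges (p-series with p = 4 > 1; a constant multiple of a convergent series converges).
Step 4: Fix eps > 0. Since sum_k m(|f_k - f| > eps) < infinity, the Borel-Cantelli lemma gives
        m(limsup_k {|f_k - f| > eps}) = 0, i.e. for a.e. x, |f_k(x) - f(x)| <= eps for all large k.
        Applying this with eps = 1/j for j = 1, 2, ... and intersecting the countably many full-measure sets,
        for a.e. x we get limsup_k |f_k(x) - f(x)| <= 1/j for every j, hence f_k -> f almost everywhere.
Conclusion: series converges; Borel-Cantelli yields f_k -> f a.e.


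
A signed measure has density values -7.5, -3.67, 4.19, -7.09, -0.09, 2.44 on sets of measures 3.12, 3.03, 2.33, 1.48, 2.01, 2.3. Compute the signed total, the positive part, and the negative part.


Step 1: Compute signed measure on each set:
  Set 1: -7.5 * 3.12 = -23.4
  Set 2: -3.67 * 3.03 = -11.1201
  Set 3: 4.19 * 2.33 = 9.7627
  Set 4: -7.09 * 1.48 = -10.4932
  Set 5: -0.09 * 2.01 = -0.1809
  Set 6: 2.44 * 2.3 = 5.612
Step 2: Total signed measure = (-23.4) + (-11.1201) + (9.7627) + (-10.4932) + (-0.1809) + (5.612)
     = -29.8195
Step 3: Positive part mu+(X) = sum of positive contributions = 15.3747
Step 4: Negative part mu-(X) = |sum of negative contributions| = 45.1942


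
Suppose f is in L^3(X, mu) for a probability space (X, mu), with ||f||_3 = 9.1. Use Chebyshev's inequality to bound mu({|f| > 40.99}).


Chebyshev/Markov inequality: mu(|f| > eps) <= (||f||_p / eps)^p
Step 1: ||f||_3 / eps = 9.1 / 40.99 = 0.222005
Step 2: Raise to power p = 3:
  (0.222005)^3 = 0.010942
Step 3: Therefore mu(|f| > 40.99) <= 0.010942


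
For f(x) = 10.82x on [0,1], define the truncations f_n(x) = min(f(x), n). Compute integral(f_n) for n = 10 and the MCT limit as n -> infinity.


f(x) = 10.82x on [0,1]; f_n(x) = min(10.82x, n). At n = 10:
Step 1: f(x) reaches 10 at x = 10/10.82 = 0.924214
Step 2: integral(f_10) = integral(10.82x, 0, 0.924214) + integral(10, 0.924214, 1)
       = 10.82*0.924214^2/2 + 10*(1 - 0.924214)
       = 4.621072 + 0.757856
       = 5.378928
Step 3: As n -> infinity, f_n increases to f, so by MCT integral(f_n) -> integral(f) = 10.82/2 = 5.41.
Convergence: integral(f_10) = 5.378928 -> 5.41 as n -> infinity


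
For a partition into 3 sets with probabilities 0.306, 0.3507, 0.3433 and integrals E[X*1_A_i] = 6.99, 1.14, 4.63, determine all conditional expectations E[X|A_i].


For each cell A_i: E[X|A_i] = E[X*1_A_i] / P(A_i)
Step 1: E[X|A_1] = 6.99 / 0.306 = 22.843137
Step 2: E[X|A_2] = 1.14 / 0.3507 = 3.250642
Step 3: E[X|A_3] = 4.63 / 0.3433 = 13.486746
Verification: E[X] = sum E[X*1_A_i] = 6.99 + 1.14 + 4.63 = 12.76


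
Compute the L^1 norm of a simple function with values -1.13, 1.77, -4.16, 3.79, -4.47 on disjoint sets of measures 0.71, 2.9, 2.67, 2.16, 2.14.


Step 1: Compute |f_i|^1 for each value:
  |-1.13|^1 = 1.13
  |1.77|^1 = 1.77
  |-4.16|^1 = 4.16
  |3.79|^1 = 3.79
  |-4.47|^1 = 4.47
Step 2: Multiply by measures and sum:
  1.13 * 0.71 = 0.8023
  1.77 * 2.9 = 5.133
  4.16 * 2.67 = 11.1072
  3.79 * 2.16 = 8.1864
  4.47 * 2.14 = 9.5658
Sum = 0.8023 + 5.133 + 11.1072 + 8.1864 + 9.5658 = 34.7947
Step 3: Take the p-th root:
||f||_1 = (34.7947)^(1/1) = 34.7947


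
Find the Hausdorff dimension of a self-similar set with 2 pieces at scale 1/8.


For a self-similar set with N copies scaled by 1/r:
dim_H = log(N)/log(r) = log(2)/log(8)
= 0.693147/2.079442
= 0.333333


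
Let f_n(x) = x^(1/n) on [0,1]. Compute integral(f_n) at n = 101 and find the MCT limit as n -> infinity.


At n = 101: f_101(x) = x^(1/101).
Step 1: integral(x^(1/101), 0, 1) = [x^(1/101+1) / (1/101+1)] from 0 to 1
     = 1 / (1/101 + 1) = 1 / ((101+1)/101) = 101/(101+1)
     = 101/102 = 0.990196
Step 2: As n -> infinity, f_n(x) = x^(1/n) -> 1 for x in (0,1], and f_n is increasing in n.
By MCT, lim_n integral(f_n) = integral(lim_n f_n) = integral(1, 0, 1) = 1.
Step 3: Verify convergence: 101/102 = 0.990196 -> 1


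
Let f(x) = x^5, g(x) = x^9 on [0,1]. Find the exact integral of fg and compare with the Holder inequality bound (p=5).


Step 1: Exact integral of f*g = integral(x^14, 0, 1) = 1/15
     = 0.066667
Step 2: Holder bound with p=5, q=1.25:
  ||f||_p = (integral x^25 dx)^(1/5) = (1/26)^(1/5) = 0.521201
  ||g||_q = (integral x^11.25 dx)^(1/1.25) = (1/12.25)^(1/1.25) = 0.134738
Step 3: Holder bound = ||f||_p * ||g||_q = 0.521201 * 0.134738 = 0.070226
Verification: 0.066667 <= 0.070226 (Holder holds)


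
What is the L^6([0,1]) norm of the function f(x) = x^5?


Step 1: ||f||_6 = (integral_0^1 |x^5|^6 dx)^(1/6)
     = (integral_0^1 x^30 dx)^(1/6)
Step 2: integral_0^1 x^30 dx = [x^31/(31)] from 0 to 1 = 1^31/31
     = 1/31 = 0.032258
Step 3: ||f||_6 = (0.032258)^(1/6) = 0.564209


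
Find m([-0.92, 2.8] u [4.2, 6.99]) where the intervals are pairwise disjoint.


For pairwise disjoint intervals, m(union) = sum of lengths.
= (2.8 - -0.92) + (6.99 - 4.2)
= 3.72 + 2.79
= 6.51


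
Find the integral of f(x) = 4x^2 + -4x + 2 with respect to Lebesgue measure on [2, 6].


The Lebesgue integral of a Riemann-integrable function agrees with the Riemann integral.
Antiderivative F(x) = (4/3)x^3 + (-4/2)x^2 + 2x
F(6) = (4/3)*6^3 + (-4/2)*6^2 + 2*6
     = (4/3)*216 + (-4/2)*36 + 2*6
     = 288 + -72 + 12
     = 228
F(2) = 6.666667
Integral = F(6) - F(2) = 228 - 6.666667 = 221.333333


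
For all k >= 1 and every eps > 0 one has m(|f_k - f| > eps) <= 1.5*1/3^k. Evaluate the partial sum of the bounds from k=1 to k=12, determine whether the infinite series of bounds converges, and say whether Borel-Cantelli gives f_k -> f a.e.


Step 1: List the terms 1.5*1/3^k for k = 1 to 12:
  k=1: 0.5
  k=2: 0.166667
  k=3: 0.055556
  k=4: 0.018519
  k=5: 0.006173
  k=6: 0.002058
  k=7: 6.858711e-04
  k=8: 2.286237e-04
  k=9: 7.620790e-05
  k=10: 2.540263e-05
  k=11: 8.467544e-06
  k=12: 2.822515e-06
Step 2: Partial sum = 0.5 + 0.166667 + 0.055556 + 0.018519 + 0.006173 + 0.002058 + 6.858711e-04 + 2.286237e-04 + 7.620790e-05 + 2.540263e-05 + 8.467544e-06 + 2.822515e-06
     = 0.749999
Step 3: The full series sum_(k>=1) 1.5*1/3^k converges (geometric series with ratio 1/3 < 1; a constant multiple of a convergent series converges).
Step 4: Fix eps > 0. Since sum_k m(|f_k - f| > eps) < infinity, the Borel-Cantelli lemma gives
        m(limsup_k {|f_k - f| > eps}) = 0, i.e. for a.e. x, |f_k(x) - f(x)| <= eps for all large k.
        Applying this with eps = 1/j for j = 1, 2, ... and intersecting the countably many full-measure sets,
        for a.e. x we get limsup_k |f_k(x) - f(x)| <= 1/j for every j, hence f_k -> f almost everywhere.
Conclusion: series converges; Borel-Cantelli yields f_k -> f a.e.


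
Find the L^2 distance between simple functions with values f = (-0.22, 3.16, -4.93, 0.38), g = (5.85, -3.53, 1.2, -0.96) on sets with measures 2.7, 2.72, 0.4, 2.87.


Step 1: Compute differences f_i - g_i:
  -0.22 - 5.85 = -6.07
  3.16 - -3.53 = 6.69
  -4.93 - 1.2 = -6.13
  0.38 - -0.96 = 1.34
Step 2: Compute |diff|^2 * measure for each set:
  |-6.07|^2 * 2.7 = 36.8449 * 2.7 = 99.48123
  |6.69|^2 * 2.72 = 44.7561 * 2.72 = 121.736592
  |-6.13|^2 * 0.4 = 37.5769 * 0.4 = 15.03076
  |1.34|^2 * 2.87 = 1.7956 * 2.87 = 5.153372
Step 3: Sum = 241.401954
Step 4: ||f-g||_2 = (241.401954)^(1/2) = 15.537115


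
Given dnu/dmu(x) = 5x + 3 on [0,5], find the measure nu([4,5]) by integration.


nu(A) = integral_A (dnu/dmu) dmu = integral_4^5 (5x + 3) dx
Step 1: Antiderivative F(x) = (5/2)x^2 + 3x
Step 2: F(5) = (5/2)*5^2 + 3*5 = 62.5 + 15 = 77.5
Step 3: F(4) = (5/2)*4^2 + 3*4 = 40 + 12 = 52
Step 4: nu([4,5]) = F(5) - F(4) = 77.5 - 52 = 25.5


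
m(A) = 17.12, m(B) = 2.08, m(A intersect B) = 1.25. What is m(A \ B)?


m(A \ B) = m(A) - m(A n B)
= 17.12 - 1.25
= 15.87


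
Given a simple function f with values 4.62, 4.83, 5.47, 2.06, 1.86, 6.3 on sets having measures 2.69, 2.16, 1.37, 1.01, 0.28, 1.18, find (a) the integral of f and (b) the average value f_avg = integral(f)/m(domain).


Step 1: Integral = sum(value_i * measure_i)
= 4.62*2.69 + 4.83*2.16 + 5.47*1.37 + 2.06*1.01 + 1.86*0.28 + 6.3*1.18
= 12.4278 + 10.4328 + 7.4939 + 2.0806 + 0.5208 + 7.434
= 40.3899
Step 2: Total measure of domain = 2.69 + 2.16 + 1.37 + 1.01 + 0.28 + 1.18 = 8.69
Step 3: Average value = 40.3899 / 8.69 = 4.64786
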